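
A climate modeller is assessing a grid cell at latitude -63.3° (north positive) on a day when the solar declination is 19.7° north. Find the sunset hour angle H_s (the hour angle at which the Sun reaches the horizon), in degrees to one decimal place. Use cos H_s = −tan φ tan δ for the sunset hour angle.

44.6°

−tan φ tan δ = −(-1.9883)(0.3581) = 0.7120; H_s = arccos(0.7120) = 44.60°.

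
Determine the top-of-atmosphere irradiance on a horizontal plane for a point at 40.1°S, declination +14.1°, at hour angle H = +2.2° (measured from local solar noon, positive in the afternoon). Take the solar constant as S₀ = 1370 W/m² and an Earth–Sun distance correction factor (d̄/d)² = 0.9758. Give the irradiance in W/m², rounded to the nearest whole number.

781 W/m²

With φ = -40.1°, δ = 14.1°, H = 2.20°: sin φ sin δ = -0.1569, cos φ cos δ cos H = 0.7413, so cos θ_z = 0.5844.
Top-of-atmosphere irradiance = S₀ (d̄/d)² cos θ_z = 1370 × 0.9758 × 0.5844 = 781.25 W/m².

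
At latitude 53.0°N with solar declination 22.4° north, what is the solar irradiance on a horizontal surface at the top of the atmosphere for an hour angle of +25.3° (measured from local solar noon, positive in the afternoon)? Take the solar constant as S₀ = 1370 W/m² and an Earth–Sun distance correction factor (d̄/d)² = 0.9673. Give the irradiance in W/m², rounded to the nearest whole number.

1070 W/m²

With φ = 53.0°, δ = 22.4°, H = 25.30°: sin φ sin δ = 0.3043, cos φ cos δ cos H = 0.5030, so cos θ_z = 0.8073.
Top-of-atmosphere irradiance = S₀ (d̄/d)² cos θ_z = 1370 × 0.9673 × 0.8073 = 1069.83 W/m².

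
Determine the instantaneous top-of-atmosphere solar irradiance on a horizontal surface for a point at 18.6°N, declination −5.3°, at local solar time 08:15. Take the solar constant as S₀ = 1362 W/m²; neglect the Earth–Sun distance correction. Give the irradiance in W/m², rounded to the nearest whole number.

674 W/m²

Hour angle H = 15° × (8.25 − 12) = -56.25°.
cos θ_z = sin φ sin δ + cos φ cos δ cos H = (0.3190)(-0.0924) + (0.9478)(0.9957)(0.5556) = 0.4949.
Top-of-atmosphere irradiance = S₀ cos θ_z = 1362 × 0.4949 = 674.05 W/m².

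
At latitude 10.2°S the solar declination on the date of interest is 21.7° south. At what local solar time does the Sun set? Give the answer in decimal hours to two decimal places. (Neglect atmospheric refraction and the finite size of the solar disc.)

18.27 h

−tan φ tan δ = −(-0.1799)(-0.3979) = -0.0716; H_s = arccos(-0.0716) = 94.11°.
Sunset is at 12 + H_s/15 = 12 + 6.274 = 18.274 h local solar time.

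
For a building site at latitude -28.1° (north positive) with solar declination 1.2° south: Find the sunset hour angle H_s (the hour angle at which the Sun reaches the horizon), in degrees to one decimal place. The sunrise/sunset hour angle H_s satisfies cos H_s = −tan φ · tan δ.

90.6°

The sunset hour angle satisfies cos H_s = −tan φ tan δ = -0.0112, giving H_s = 90.64°.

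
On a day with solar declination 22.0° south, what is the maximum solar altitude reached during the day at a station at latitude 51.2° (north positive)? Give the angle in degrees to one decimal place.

16.8°

At local solar noon the hour angle is zero, so the elevation is 90° − |φ − δ| = 90° − |51.2° − (-22.0°)| = 90° − 73.2° = 16.8°.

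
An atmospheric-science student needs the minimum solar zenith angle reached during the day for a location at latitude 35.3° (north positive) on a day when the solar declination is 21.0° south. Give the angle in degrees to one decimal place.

At local solar noon the hour angle is zero, so the zenith angle is |φ − δ| = |35.3° − (-21.0°)| = 56.3°.

56.3°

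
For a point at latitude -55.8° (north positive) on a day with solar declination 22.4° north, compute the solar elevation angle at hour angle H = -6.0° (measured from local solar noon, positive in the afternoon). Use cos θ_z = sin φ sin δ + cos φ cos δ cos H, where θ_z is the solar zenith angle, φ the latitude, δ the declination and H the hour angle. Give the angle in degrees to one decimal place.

With φ = -55.8°, δ = 22.4°, H = -6.00°: sin φ sin δ = -0.3152, cos φ cos δ cos H = 0.5168, so cos θ_z = 0.2016.
θ_z = arccos(0.2016) = 78.37°, so the elevation is 90° − 78.37° = 11.63°.

11.6°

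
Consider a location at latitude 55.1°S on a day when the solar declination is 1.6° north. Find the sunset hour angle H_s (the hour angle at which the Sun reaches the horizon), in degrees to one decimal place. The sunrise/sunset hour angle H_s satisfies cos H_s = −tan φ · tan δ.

The sunset hour angle satisfies cos H_s = −tan φ tan δ = 0.0400, giving H_s = 87.71°.

87.7°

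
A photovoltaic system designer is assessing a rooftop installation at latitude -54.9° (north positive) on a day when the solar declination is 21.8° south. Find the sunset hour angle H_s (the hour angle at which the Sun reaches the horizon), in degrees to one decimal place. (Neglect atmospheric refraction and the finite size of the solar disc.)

The sunset hour angle satisfies cos H_s = −tan φ tan δ = -0.5691, giving H_s = 124.69°.

124.7°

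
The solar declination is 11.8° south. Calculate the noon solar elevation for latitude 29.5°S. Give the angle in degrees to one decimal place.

72.3°

At local solar noon the hour angle is zero, so the elevation is 90° − |φ − δ| = 90° − |-29.5° − (-11.8°)| = 90° − 17.7° = 72.3°.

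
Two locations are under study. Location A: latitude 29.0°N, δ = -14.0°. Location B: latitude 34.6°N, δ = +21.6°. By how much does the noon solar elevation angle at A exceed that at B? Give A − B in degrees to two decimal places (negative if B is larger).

-30.00°

A: 90° − |29.0 − (-14.0)| = 47.00°.
B: 90° − |34.6 − (21.6)| = 77.00°.
A − B = 47.00 − 77.00 = -30.00°.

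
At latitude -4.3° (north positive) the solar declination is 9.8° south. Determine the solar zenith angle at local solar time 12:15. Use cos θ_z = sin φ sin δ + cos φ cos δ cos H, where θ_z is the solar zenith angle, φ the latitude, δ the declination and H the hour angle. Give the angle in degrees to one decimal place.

Hour angle H = 15° × (12.25 − 12) = 3.75°.
With φ = -4.3°, δ = -9.8°, H = 3.75°: sin φ sin δ = 0.0128, cos φ cos δ cos H = 0.9805, so cos θ_z = 0.9933.
θ_z = arccos(0.9933) = 6.64°.

6.6°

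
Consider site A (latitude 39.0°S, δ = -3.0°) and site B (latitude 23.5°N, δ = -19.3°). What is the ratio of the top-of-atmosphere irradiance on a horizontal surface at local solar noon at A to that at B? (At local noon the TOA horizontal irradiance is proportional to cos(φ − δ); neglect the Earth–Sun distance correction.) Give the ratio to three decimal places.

A: cos θ_z = cos(-39.0° − (-3.0°)) = 0.8090.
B: cos θ_z = cos(23.5° − (-19.3°)) = 0.7337.
Ratio A/B = 0.8090 / 0.7337 = 1.1026.

1.103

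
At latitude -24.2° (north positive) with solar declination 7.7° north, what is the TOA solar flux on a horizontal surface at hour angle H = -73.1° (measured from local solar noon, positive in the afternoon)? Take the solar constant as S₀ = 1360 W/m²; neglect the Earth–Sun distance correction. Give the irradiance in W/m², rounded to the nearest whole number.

283 W/m²

cos θ_z = sin φ sin δ + cos φ cos δ cos H = (-0.4099)(0.1340) + (0.9121)(0.9910)(0.2907) = 0.2078.
Top-of-atmosphere irradiance = S₀ cos θ_z = 1360 × 0.2078 = 282.61 W/m².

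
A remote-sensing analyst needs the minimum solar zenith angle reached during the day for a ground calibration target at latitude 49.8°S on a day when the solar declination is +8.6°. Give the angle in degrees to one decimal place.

58.4°

At local solar noon the hour angle is zero, so the zenith angle is |φ − δ| = |-49.8° − (8.6°)| = 58.4°.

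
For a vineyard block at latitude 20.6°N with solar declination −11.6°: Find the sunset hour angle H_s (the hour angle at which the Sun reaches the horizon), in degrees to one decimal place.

cos H_s = −tan(20.6°) · tan(-11.6°) = 0.0772, so H_s = arccos(0.0772) = 85.57°.

85.6°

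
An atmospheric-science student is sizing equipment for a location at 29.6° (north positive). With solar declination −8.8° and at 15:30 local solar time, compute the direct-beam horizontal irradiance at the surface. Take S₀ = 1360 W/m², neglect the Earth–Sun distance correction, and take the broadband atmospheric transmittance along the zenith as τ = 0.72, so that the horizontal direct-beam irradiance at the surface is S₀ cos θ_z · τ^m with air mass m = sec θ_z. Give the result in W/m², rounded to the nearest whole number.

292 W/m²

Hour angle H = 15° × (15.5 − 12) = 52.50°.
cos θ_z = sin(29.6°) sin(-8.8°) + cos(29.6°) cos(-8.8°) cos(52.50°) = -0.0756 + 0.5231 = 0.4475.
Air mass m = 1/cos θ_z = 1/0.4475 = 2.235; τ^m = 0.72^2.235 = 0.4799.
Surface direct beam = 1360 × 0.4475 × 0.4799 = 292.07 W/m².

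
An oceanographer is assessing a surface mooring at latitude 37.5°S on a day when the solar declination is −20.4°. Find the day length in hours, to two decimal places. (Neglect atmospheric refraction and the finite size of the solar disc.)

14.21 hours

−tan φ tan δ = −(-0.7673)(-0.3719) = -0.2854; H_s = arccos(-0.2854) = 106.58°.
Day length = 2 H_s / 15° h⁻¹ = 213.16° / 15 = 14.211 h.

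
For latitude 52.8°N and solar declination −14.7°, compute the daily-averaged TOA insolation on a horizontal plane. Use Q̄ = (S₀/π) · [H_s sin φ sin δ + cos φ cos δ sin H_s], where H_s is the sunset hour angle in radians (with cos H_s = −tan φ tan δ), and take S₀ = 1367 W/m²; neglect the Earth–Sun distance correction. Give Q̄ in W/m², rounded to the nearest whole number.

−tan φ tan δ = −(1.3175)(-0.2623) = 0.3456; H_s = arccos(0.3456) = 69.78°. In radians, H_s = 1.2179.
H_s sin φ sin δ = 1.2179 × 0.7965 × -0.2538 = -0.2462.
cos φ cos δ sin H_s = 0.6046 × 0.9673 × 0.9384 = 0.5488.
Q̄ = (1367/π) × (-0.2462 + 0.5488) = 435.13 × 0.3026 = 131.67 W/m².

132 W/m²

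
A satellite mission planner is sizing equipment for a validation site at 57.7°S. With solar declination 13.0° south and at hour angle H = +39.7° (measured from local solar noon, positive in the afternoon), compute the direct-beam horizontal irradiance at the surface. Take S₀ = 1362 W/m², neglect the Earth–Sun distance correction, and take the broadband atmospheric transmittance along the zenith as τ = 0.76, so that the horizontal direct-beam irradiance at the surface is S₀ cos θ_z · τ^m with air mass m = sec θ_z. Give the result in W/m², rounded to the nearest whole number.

cos θ_z = sin φ sin δ + cos φ cos δ cos H = (-0.8453)(-0.2250) + (0.5344)(0.9744)(0.7694) = 0.5908.
Air mass m = 1/cos θ_z = 1/0.5908 = 1.693; τ^m = 0.76^1.693 = 0.6284.
Surface direct beam = 1362 × 0.5908 × 0.6284 = 505.65 W/m².

506 W/m²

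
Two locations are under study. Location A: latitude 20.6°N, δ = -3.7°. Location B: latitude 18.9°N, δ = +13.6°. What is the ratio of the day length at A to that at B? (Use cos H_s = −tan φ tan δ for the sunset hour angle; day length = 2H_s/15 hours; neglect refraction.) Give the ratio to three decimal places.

0.935

A: H_s = arccos(−tan 20.6° · tan -3.7°) = 88.61°, so 2H_s/15 = 11.8147 h.
B: H_s = arccos(−tan 18.9° · tan 13.6°) = 94.75°, so 2H_s/15 = 12.6333 h.
Ratio A/B = 11.8147 / 12.6333 = 0.9352.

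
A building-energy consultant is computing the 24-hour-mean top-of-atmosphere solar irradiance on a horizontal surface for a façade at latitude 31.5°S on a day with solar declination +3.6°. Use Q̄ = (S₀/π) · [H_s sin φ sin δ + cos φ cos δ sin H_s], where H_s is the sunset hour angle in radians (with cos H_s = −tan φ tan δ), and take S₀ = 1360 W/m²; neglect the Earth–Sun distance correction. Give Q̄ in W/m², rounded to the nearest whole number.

346 W/m²

cos H_s = −tan(-31.5°) · tan(3.6°) = 0.0386, so H_s = arccos(0.0386) = 87.79°. In radians, H_s = 1.5322.
H_s sin φ sin δ = 1.5322 × -0.5225 × 0.0628 = -0.0503.
cos φ cos δ sin H_s = 0.8526 × 0.9980 × 0.9993 = 0.8503.
Q̄ = (1360/π) × (-0.0503 + 0.8503) = 432.90 × 0.8000 = 346.32 W/m².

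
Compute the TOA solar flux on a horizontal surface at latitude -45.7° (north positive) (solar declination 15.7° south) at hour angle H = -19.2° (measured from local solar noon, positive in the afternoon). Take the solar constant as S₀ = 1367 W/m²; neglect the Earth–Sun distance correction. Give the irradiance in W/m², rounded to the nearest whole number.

cos θ_z = sin(-45.7°) sin(-15.7°) + cos(-45.7°) cos(-15.7°) cos(-19.20°) = 0.1937 + 0.6350 = 0.8287.
Top-of-atmosphere irradiance = S₀ cos θ_z = 1367 × 0.8287 = 1132.83 W/m².

1133 W/m²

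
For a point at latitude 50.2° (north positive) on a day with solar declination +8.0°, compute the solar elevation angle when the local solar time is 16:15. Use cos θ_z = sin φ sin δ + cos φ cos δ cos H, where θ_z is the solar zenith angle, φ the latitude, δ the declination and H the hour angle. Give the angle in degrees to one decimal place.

22.8°

Hour angle H = 15° × (16.25 − 12) = 63.75°.
With φ = 50.2°, δ = 8.0°, H = 63.75°: sin φ sin δ = 0.1069, cos φ cos δ cos H = 0.2804, so cos θ_z = 0.3873.
θ_z = arccos(0.3873) = 67.21°, so the elevation is 90° − 67.21° = 22.79°.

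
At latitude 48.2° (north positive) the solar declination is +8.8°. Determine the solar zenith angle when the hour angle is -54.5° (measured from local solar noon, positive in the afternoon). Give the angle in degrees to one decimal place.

cos θ_z = sin(48.2°) sin(8.8°) + cos(48.2°) cos(8.8°) cos(-54.50°) = 0.1140 + 0.3825 = 0.4965.
θ_z = arccos(0.4965) = 60.23°.

60.2°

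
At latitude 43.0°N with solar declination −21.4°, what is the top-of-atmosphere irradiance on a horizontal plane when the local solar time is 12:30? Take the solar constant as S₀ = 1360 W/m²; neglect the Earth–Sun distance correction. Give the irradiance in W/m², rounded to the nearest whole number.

Hour angle H = 15° × (12.5 − 12) = 7.50°.
cos θ_z = sin φ sin δ + cos φ cos δ cos H = (0.6820)(-0.3649) + (0.7314)(0.9311)(0.9914) = 0.4263.
Top-of-atmosphere irradiance = S₀ cos θ_z = 1360 × 0.4263 = 579.77 W/m².

580 W/m²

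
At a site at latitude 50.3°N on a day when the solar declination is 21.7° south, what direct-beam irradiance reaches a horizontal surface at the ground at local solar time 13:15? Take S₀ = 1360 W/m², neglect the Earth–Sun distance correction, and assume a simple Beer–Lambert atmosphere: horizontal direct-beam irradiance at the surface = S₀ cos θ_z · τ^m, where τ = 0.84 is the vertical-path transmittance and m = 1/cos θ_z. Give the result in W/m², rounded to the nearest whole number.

201 W/m²

Hour angle H = 15° × (13.25 − 12) = 18.75°.
cos θ_z = sin(50.3°) sin(-21.7°) + cos(50.3°) cos(-21.7°) cos(18.75°) = -0.2845 + 0.5620 = 0.2775.
Air mass m = 1/cos θ_z = 1/0.2775 = 3.604; τ^m = 0.84^3.604 = 0.5335.
Surface direct beam = 1360 × 0.2775 × 0.5335 = 201.34 W/m².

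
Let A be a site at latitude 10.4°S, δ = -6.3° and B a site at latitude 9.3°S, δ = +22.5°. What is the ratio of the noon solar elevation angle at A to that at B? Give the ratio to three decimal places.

1.476

A: 90° − |-10.4 − (-6.3)| = 85.90°.
B: 90° − |-9.3 − (22.5)| = 58.20°.
Ratio A/B = 85.9000 / 58.2000 = 1.4759.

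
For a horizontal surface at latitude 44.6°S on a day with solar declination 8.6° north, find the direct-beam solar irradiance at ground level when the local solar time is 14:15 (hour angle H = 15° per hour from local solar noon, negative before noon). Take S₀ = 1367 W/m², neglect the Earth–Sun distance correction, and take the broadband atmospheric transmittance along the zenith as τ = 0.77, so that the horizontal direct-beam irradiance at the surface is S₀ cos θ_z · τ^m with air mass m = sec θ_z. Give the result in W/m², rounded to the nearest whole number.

Hour angle H = 15° × (14.25 − 12) = 33.75°.
cos θ_z = sin(-44.6°) sin(8.6°) + cos(-44.6°) cos(8.6°) cos(33.75°) = -0.1050 + 0.5854 = 0.4804.
Air mass m = 1/cos θ_z = 1/0.4804 = 2.082; τ^m = 0.77^2.082 = 0.5803.
Surface direct beam = 1367 × 0.4804 × 0.5803 = 381.09 W/m².

381 W/m²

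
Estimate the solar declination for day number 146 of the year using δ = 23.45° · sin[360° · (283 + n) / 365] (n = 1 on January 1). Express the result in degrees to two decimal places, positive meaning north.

+20.92°

360 × (283 + 146) / 365 = 423.123°; sin(423.123°) = 0.8920.
δ = 23.45 × 0.8920 = 20.917° ≈ +20.92°.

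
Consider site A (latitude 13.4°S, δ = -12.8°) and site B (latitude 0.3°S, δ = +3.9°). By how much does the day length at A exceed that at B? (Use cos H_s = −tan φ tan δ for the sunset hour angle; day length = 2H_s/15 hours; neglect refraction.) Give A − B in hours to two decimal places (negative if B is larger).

A: H_s = arccos(−tan -13.4° · tan -12.8°) = 93.10°, so 2H_s/15 = 12.4133 h.
B: H_s = arccos(−tan -0.3° · tan 3.9°) = 89.98°, so 2H_s/15 = 11.9973 h.
A − B = 12.4133 − 11.9973 = 0.4160 h.

+0.42 h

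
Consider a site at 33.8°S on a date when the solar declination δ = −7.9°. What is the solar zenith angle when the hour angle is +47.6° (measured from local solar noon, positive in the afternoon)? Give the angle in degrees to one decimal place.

cos θ_z = sin(-33.8°) sin(-7.9°) + cos(-33.8°) cos(-7.9°) cos(47.60°) = 0.0765 + 0.5550 = 0.6315.
θ_z = arccos(0.6315) = 50.84°.

50.8°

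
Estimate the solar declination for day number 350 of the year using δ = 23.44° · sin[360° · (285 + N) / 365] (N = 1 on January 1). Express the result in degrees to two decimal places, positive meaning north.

-23.39°

360 × (285 + 350) / 365 = 626.301°; sin(626.301°) = -0.9979.
δ = 23.44 × -0.9979 = -23.391° ≈ -23.39°.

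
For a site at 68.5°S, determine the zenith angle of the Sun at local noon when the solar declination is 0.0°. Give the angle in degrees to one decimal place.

68.5°

At local solar noon the hour angle is zero, so the zenith angle is |φ − δ| = |-68.5° − (0.0°)| = 68.5°.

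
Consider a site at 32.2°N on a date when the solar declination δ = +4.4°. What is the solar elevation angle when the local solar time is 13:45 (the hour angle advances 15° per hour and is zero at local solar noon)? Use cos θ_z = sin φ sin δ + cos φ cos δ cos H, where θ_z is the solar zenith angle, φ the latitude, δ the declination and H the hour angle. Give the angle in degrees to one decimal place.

Hour angle H = 15° × (13.75 − 12) = 26.25°.
cos θ_z = sin(32.2°) sin(4.4°) + cos(32.2°) cos(4.4°) cos(26.25°) = 0.0409 + 0.7567 = 0.7976.
θ_z = arccos(0.7976) = 37.10°, so the elevation is 90° − 37.10° = 52.90°.

52.9°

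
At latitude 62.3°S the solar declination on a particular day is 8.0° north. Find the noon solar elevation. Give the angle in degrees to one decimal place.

At local solar noon the hour angle is zero, so the elevation is 90° − |φ − δ| = 90° − |-62.3° − (8.0°)| = 90° − 70.3° = 19.7°.

19.7°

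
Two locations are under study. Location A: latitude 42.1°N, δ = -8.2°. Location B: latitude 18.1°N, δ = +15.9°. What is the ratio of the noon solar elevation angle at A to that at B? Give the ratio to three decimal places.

0.452

A: 90° − |42.1 − (-8.2)| = 39.70°.
B: 90° − |18.1 − (15.9)| = 87.80°.
Ratio A/B = 39.7000 / 87.8000 = 0.4522.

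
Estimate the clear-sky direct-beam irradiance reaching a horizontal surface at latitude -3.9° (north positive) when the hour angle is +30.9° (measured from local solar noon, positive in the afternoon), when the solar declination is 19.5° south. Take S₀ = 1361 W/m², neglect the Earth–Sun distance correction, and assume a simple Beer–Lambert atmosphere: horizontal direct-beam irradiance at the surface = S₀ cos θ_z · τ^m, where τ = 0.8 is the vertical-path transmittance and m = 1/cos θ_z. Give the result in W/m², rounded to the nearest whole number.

With φ = -3.9°, δ = -19.5°, H = 30.90°: sin φ sin δ = 0.0227, cos φ cos δ cos H = 0.8070, so cos θ_z = 0.8297.
Air mass m = 1/cos θ_z = 1/0.8297 = 1.205; τ^m = 0.8^1.205 = 0.7642.
Surface direct beam = 1361 × 0.8297 × 0.7642 = 862.95 W/m².

863 W/m²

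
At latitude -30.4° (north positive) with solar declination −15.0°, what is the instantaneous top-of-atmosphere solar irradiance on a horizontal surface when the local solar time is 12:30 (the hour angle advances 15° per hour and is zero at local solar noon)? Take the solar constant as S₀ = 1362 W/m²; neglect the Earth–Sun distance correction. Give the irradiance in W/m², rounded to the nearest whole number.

1303 W/m²

Hour angle H = 15° × (12.5 − 12) = 7.50°.
With φ = -30.4°, δ = -15.0°, H = 7.50°: sin φ sin δ = 0.1310, cos φ cos δ cos H = 0.8260, so cos θ_z = 0.9570.
Top-of-atmosphere irradiance = S₀ cos θ_z = 1362 × 0.9570 = 1303.43 W/m².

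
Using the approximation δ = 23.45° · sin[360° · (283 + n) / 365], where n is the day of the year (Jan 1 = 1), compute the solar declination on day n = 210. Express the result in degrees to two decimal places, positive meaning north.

+18.91°

360 × (283 + 210) / 365 = 486.247°; sin(486.247°) = 0.8065.
δ = 23.45 × 0.8065 = 18.912° ≈ +18.91°.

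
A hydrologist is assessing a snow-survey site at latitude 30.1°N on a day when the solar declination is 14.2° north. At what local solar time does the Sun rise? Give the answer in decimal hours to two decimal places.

5.44 h

−tan φ tan δ = −(0.5797)(0.2530) = -0.1467; H_s = arccos(-0.1467) = 98.44°.
Sunrise is at 12 − H_s/15 = 12 − 6.563 = 5.437 h local solar time.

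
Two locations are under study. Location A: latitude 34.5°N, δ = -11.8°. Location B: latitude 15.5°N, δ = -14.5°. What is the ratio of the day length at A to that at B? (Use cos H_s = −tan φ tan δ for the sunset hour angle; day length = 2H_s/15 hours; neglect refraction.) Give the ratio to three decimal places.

0.952

A: H_s = arccos(−tan 34.5° · tan -11.8°) = 81.74°, so 2H_s/15 = 10.8987 h.
B: H_s = arccos(−tan 15.5° · tan -14.5°) = 85.89°, so 2H_s/15 = 11.4520 h.
Ratio A/B = 10.8987 / 11.4520 = 0.9517.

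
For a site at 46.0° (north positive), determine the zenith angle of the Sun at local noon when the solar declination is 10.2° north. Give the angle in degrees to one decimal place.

35.8°

At local solar noon the hour angle is zero, so the zenith angle is |φ − δ| = |46.0° − (10.2°)| = 35.8°.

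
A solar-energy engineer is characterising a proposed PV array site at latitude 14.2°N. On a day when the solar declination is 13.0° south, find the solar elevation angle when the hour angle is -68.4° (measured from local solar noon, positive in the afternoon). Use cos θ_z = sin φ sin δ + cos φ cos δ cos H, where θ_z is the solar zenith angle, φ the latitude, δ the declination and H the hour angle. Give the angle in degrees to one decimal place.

With φ = 14.2°, δ = -13.0°, H = -68.40°: sin φ sin δ = -0.0552, cos φ cos δ cos H = 0.3477, so cos θ_z = 0.2925.
θ_z = arccos(0.2925) = 72.99°, so the elevation is 90° − 72.99° = 17.01°.

17.0°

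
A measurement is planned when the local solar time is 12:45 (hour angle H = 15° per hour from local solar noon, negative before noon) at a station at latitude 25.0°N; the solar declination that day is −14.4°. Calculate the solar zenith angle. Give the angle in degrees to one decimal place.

Hour angle H = 15° × (12.75 − 12) = 11.25°.
cos θ_z = sin(25.0°) sin(-14.4°) + cos(25.0°) cos(-14.4°) cos(11.25°) = -0.1051 + 0.8610 = 0.7559.
θ_z = arccos(0.7559) = 40.90°.

40.9°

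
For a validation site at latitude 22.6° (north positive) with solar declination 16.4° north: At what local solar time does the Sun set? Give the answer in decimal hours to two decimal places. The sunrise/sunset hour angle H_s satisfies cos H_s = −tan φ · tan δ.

18.47 h

−tan φ tan δ = −(0.4163)(0.2943) = -0.1225; H_s = arccos(-0.1225) = 97.04°.
Sunset is at 12 + H_s/15 = 12 + 6.469 = 18.469 h local solar time.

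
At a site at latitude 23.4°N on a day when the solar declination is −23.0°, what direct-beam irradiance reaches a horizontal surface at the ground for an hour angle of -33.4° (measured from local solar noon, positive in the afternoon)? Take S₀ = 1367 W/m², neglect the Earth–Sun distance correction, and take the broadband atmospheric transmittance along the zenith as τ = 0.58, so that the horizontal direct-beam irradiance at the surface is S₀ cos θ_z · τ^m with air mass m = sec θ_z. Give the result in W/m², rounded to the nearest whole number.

279 W/m²

With φ = 23.4°, δ = -23.0°, H = -33.40°: sin φ sin δ = -0.1552, cos φ cos δ cos H = 0.7053, so cos θ_z = 0.5501.
Air mass m = 1/cos θ_z = 1/0.5501 = 1.818; τ^m = 0.58^1.818 = 0.3715.
Surface direct beam = 1367 × 0.5501 × 0.3715 = 279.36 W/m².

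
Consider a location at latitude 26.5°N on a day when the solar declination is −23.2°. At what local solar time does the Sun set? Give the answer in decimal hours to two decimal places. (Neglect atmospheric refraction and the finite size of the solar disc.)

17.18 h

−tan φ tan δ = −(0.4986)(-0.4286) = 0.2137; H_s = arccos(0.2137) = 77.66°.
Sunset is at 12 + H_s/15 = 12 + 5.177 = 17.177 h local solar time.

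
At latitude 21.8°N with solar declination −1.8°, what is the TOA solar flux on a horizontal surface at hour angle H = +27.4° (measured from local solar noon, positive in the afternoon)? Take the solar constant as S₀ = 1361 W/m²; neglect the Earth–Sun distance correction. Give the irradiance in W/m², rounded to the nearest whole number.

cos θ_z = sin φ sin δ + cos φ cos δ cos H = (0.3714)(-0.0314) + (0.9285)(0.9995)(0.8878) = 0.8122.
Top-of-atmosphere irradiance = S₀ cos θ_z = 1361 × 0.8122 = 1105.40 W/m².

1105 W/m²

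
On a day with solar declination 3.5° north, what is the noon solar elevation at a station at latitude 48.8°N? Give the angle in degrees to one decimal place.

44.7°

At local solar noon the hour angle is zero, so the elevation is 90° − |φ − δ| = 90° − |48.8° − (3.5°)| = 90° − 45.3° = 44.7°.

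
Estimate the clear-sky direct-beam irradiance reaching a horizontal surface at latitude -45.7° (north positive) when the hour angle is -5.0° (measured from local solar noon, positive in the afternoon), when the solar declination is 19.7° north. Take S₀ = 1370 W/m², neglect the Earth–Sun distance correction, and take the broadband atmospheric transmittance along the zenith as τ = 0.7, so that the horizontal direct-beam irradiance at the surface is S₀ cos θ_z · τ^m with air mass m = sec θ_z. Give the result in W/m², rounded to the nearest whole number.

239 W/m²

cos θ_z = sin φ sin δ + cos φ cos δ cos H = (-0.7157)(0.3371) + (0.6984)(0.9415)(0.9962) = 0.4138.
Air mass m = 1/cos θ_z = 1/0.4138 = 2.417; τ^m = 0.7^2.417 = 0.4223.
Surface direct beam = 1370 × 0.4138 × 0.4223 = 239.40 W/m².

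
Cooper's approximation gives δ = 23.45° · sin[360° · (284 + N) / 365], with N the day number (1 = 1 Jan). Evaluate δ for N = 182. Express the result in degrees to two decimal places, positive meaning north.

360 × (284 + 182) / 365 = 459.616°; sin(459.616°) = 0.9859.
δ = 23.45 × 0.9859 = 23.119° ≈ +23.12°.

+23.12°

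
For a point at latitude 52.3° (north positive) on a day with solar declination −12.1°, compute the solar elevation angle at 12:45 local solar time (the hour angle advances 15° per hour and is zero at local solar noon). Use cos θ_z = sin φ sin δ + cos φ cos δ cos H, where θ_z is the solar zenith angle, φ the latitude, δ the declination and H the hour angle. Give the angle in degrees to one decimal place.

24.9°

Hour angle H = 15° × (12.75 − 12) = 11.25°.
cos θ_z = sin(52.3°) sin(-12.1°) + cos(52.3°) cos(-12.1°) cos(11.25°) = -0.1659 + 0.5865 = 0.4206.
θ_z = arccos(0.4206) = 65.13°, so the elevation is 90° − 65.13° = 24.87°.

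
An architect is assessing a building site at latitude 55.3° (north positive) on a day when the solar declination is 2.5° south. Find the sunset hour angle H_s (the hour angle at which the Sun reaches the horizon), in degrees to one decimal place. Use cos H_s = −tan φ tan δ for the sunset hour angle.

cos H_s = −tan(55.3°) · tan(-2.5°) = 0.0631, so H_s = arccos(0.0631) = 86.38°.

86.4°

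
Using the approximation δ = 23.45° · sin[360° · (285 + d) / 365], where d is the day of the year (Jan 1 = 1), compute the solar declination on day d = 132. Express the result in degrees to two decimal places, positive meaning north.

360 × (285 + 132) / 365 = 411.288°; sin(411.288°) = 0.7803.
δ = 23.45 × 0.7803 = 18.298° ≈ +18.30°.

+18.30°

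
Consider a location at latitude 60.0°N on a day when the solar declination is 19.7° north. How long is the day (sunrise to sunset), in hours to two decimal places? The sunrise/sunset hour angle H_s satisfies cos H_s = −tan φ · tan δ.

cos H_s = −tan(60.0°) · tan(19.7°) = -0.6202, so H_s = arccos(-0.6202) = 128.33°.
Day length = 2 H_s / 15° h⁻¹ = 256.66° / 15 = 17.111 h.

17.11 hours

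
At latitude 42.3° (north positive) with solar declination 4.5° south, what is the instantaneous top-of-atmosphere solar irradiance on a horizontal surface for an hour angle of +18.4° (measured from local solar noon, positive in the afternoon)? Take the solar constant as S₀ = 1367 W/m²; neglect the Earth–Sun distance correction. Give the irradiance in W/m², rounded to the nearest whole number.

cos θ_z = sin φ sin δ + cos φ cos δ cos H = (0.6730)(-0.0785) + (0.7396)(0.9969)(0.9489) = 0.6468.
Top-of-atmosphere irradiance = S₀ cos θ_z = 1367 × 0.6468 = 884.18 W/m².

884 W/m²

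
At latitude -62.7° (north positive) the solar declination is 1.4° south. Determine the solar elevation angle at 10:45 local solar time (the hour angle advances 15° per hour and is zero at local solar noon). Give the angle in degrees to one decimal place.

27.1°

Hour angle H = 15° × (10.75 − 12) = -18.75°.
With φ = -62.7°, δ = -1.4°, H = -18.75°: sin φ sin δ = 0.0217, cos φ cos δ cos H = 0.4342, so cos θ_z = 0.4559.
θ_z = arccos(0.4559) = 62.88°, so the elevation is 90° − 62.88° = 27.12°.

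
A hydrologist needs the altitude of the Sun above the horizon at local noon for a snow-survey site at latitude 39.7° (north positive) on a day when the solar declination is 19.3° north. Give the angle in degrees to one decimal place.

At local solar noon the hour angle is zero, so the elevation is 90° − |φ − δ| = 90° − |39.7° − (19.3°)| = 90° − 20.4° = 69.6°.

69.6°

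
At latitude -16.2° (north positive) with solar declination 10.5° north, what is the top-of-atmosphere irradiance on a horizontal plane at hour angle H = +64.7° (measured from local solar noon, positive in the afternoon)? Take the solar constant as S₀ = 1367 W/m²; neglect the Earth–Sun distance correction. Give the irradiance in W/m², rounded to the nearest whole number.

482 W/m²

With φ = -16.2°, δ = 10.5°, H = 64.70°: sin φ sin δ = -0.0508, cos φ cos δ cos H = 0.4035, so cos θ_z = 0.3527.
Top-of-atmosphere irradiance = S₀ cos θ_z = 1367 × 0.3527 = 482.14 W/m².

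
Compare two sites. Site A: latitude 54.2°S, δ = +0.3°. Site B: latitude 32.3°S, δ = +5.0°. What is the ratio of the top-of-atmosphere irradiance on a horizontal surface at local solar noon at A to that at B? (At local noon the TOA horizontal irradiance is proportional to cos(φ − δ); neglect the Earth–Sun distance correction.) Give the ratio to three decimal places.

A: cos θ_z = cos(-54.2° − (0.3°)) = 0.5807.
B: cos θ_z = cos(-32.3° − (5.0°)) = 0.7955.
Ratio A/B = 0.5807 / 0.7955 = 0.7300.

0.730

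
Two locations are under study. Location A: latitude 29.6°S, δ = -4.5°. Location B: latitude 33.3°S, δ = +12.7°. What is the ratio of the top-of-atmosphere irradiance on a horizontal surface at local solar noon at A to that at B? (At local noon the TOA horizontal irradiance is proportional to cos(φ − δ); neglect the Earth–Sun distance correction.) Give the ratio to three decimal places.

1.304

A: cos θ_z = cos(-29.6° − (-4.5°)) = 0.9056.
B: cos θ_z = cos(-33.3° − (12.7°)) = 0.6947.
Ratio A/B = 0.9056 / 0.6947 = 1.3036.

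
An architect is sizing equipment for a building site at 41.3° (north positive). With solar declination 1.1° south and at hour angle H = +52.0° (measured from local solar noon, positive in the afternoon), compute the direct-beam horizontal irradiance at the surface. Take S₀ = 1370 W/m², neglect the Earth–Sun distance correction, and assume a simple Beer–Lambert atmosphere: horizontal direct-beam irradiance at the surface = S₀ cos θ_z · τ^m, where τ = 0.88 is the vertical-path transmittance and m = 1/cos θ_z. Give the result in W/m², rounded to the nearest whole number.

cos θ_z = sin φ sin δ + cos φ cos δ cos H = (0.6600)(-0.0192) + (0.7513)(0.9998)(0.6157) = 0.4498.
Air mass m = 1/cos θ_z = 1/0.4498 = 2.223; τ^m = 0.88^2.223 = 0.7526.
Surface direct beam = 1370 × 0.4498 × 0.7526 = 463.77 W/m².

464 W/m²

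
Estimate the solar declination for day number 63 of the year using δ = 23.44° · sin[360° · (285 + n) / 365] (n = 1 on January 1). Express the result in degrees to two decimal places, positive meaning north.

360 × (285 + 63) / 365 = 343.233°; sin(343.233°) = -0.2885.
δ = 23.44 × -0.2885 = -6.762° ≈ -6.76°.

-6.76°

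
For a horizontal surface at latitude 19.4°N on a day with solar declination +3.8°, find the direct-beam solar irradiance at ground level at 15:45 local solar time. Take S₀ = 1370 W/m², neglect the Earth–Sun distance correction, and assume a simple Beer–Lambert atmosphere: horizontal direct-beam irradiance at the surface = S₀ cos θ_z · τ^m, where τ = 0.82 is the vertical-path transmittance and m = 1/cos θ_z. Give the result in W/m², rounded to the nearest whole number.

Hour angle H = 15° × (15.75 − 12) = 56.25°.
With φ = 19.4°, δ = 3.8°, H = 56.25°: sin φ sin δ = 0.0220, cos φ cos δ cos H = 0.5229, so cos θ_z = 0.5449.
Air mass m = 1/cos θ_z = 1/0.5449 = 1.835; τ^m = 0.82^1.835 = 0.6948.
Surface direct beam = 1370 × 0.5449 × 0.6948 = 518.68 W/m².

519 W/m²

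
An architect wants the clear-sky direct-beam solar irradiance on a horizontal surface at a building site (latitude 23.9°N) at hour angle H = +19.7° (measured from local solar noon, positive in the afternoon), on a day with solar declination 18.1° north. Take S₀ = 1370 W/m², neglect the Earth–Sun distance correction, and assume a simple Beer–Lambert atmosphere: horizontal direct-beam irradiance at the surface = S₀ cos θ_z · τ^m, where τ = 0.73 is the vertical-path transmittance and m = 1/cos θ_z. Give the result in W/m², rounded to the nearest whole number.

cos θ_z = sin φ sin δ + cos φ cos δ cos H = (0.4051)(0.3107) + (0.9143)(0.9505)(0.9415) = 0.9441.
Air mass m = 1/cos θ_z = 1/0.9441 = 1.059; τ^m = 0.73^1.059 = 0.7166.
Surface direct beam = 1370 × 0.9441 × 0.7166 = 926.86 W/m².

927 W/m²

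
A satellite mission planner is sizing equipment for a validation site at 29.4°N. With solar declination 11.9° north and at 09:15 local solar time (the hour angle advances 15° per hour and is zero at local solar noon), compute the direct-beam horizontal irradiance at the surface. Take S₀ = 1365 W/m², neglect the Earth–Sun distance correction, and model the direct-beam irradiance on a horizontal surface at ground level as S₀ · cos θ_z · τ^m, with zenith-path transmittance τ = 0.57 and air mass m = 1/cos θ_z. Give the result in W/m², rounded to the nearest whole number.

Hour angle H = 15° × (9.25 − 12) = -41.25°.
cos θ_z = sin(29.4°) sin(11.9°) + cos(29.4°) cos(11.9°) cos(-41.25°) = 0.1012 + 0.6409 = 0.7421.
Air mass m = 1/cos θ_z = 1/0.7421 = 1.348; τ^m = 0.57^1.348 = 0.4687.
Surface direct beam = 1365 × 0.7421 × 0.4687 = 474.78 W/m².

475 W/m²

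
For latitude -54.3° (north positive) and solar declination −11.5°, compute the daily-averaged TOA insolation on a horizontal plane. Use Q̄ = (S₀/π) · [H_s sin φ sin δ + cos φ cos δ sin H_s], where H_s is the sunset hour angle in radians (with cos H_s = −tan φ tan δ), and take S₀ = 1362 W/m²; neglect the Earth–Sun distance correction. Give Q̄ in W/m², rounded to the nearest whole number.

The sunset hour angle satisfies cos H_s = −tan φ tan δ = -0.2831, giving H_s = 106.45°. In radians, H_s = 1.8579.
H_s sin φ sin δ = 1.8579 × -0.8121 × -0.1994 = 0.3009.
cos φ cos δ sin H_s = 0.5835 × 0.9799 × 0.9591 = 0.5484.
Q̄ = (1362/π) × (0.3009 + 0.5484) = 433.54 × 0.8493 = 368.21 W/m².

368 W/m²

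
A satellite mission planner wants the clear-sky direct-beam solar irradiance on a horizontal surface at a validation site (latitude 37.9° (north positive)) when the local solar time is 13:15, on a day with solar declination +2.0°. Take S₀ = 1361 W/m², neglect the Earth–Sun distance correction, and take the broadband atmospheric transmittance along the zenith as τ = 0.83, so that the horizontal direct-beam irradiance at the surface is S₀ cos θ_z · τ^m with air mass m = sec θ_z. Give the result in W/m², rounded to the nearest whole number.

820 W/m²

Hour angle H = 15° × (13.25 − 12) = 18.75°.
cos θ_z = sin φ sin δ + cos φ cos δ cos H = (0.6143)(0.0349) + (0.7891)(0.9994)(0.9469) = 0.7682.
Air mass m = 1/cos θ_z = 1/0.7682 = 1.302; τ^m = 0.83^1.302 = 0.7846.
Surface direct beam = 1361 × 0.7682 × 0.7846 = 820.32 W/m².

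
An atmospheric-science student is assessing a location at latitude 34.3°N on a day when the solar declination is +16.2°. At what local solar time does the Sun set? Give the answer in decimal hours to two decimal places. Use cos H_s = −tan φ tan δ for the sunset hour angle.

18.76 h

−tan φ tan δ = −(0.6822)(0.2905) = -0.1982; H_s = arccos(-0.1982) = 101.43°.
Sunset is at 12 + H_s/15 = 12 + 6.762 = 18.762 h local solar time.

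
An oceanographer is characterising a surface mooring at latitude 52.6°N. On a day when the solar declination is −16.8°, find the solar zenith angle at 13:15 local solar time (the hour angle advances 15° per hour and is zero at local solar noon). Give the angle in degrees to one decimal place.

71.3°

Hour angle H = 15° × (13.25 − 12) = 18.75°.
With φ = 52.6°, δ = -16.8°, H = 18.75°: sin φ sin δ = -0.2296, cos φ cos δ cos H = 0.5506, so cos θ_z = 0.3210.
θ_z = arccos(0.3210) = 71.28°.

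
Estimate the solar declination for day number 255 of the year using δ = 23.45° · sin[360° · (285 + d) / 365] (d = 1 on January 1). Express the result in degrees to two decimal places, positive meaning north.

+3.02°

360 × (285 + 255) / 365 = 532.603°; sin(532.603°) = 0.1287.
δ = 23.45 × 0.1287 = 3.018° ≈ +3.02°.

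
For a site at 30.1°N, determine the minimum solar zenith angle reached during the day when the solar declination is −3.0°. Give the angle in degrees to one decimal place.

33.1°

At local solar noon the hour angle is zero, so the zenith angle is |φ − δ| = |30.1° − (-3.0°)| = 33.1°.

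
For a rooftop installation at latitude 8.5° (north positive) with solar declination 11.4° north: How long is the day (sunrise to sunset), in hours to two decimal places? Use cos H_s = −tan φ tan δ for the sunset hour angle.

The sunset hour angle satisfies cos H_s = −tan φ tan δ = -0.0301, giving H_s = 91.72°.
Day length = 2 H_s / 15° h⁻¹ = 183.44° / 15 = 12.229 h.

12.23 hours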